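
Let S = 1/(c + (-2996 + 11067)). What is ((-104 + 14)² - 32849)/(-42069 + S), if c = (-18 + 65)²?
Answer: 254419720/432469319 ≈ 0.58829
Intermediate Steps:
c = 2209 (c = 47² = 2209)
S = 1/10280 (S = 1/(2209 + (-2996 + 11067)) = 1/(2209 + 8071) = 1/10280 ≈ 9.7276e-5)
((-104 + 14)² - 32849)/(-42069 + S) = ((-104 + 14)² - 32849)/(-42069 + 1/10280) = ((-90)² - 32849)/(-432469319/10280) = (8100 - 32849)*(-10280/432469319) = -24749*(-10280/432469319) = 254419720/432469319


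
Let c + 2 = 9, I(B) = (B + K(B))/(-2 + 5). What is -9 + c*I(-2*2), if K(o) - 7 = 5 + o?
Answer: 1/3 ≈ 0.33333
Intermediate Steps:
K(o) = 12 + o (K(o) = 7 + (5 + o) = 12 + o)
I(B) = 4 + 2*B/3 (I(B) = (B + (12 + B))/(-2 + 5) = (12 + 2*B)/3 = (12 + 2*B)*(1/3) = 4 + 2*B/3)
c = 7 (c = -2 + 9 = 7)
-9 + c*I(-2*2) = -9 + 7*(4 + 2*(-2*2)/3) = -9 + 7*(4 + (2/3)*(-4)) = -9 + 7*(4 - 8/3) = -9 + 7*(4/3) = -9 + 28/3 = 1/3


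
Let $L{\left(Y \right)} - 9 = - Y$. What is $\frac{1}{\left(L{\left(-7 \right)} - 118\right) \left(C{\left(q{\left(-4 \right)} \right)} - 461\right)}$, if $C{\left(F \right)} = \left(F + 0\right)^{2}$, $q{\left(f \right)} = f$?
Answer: $\frac{1}{45390} \approx 2.2031 \cdot 10^{-5}$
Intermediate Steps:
$L{\left(Y \right)} = 9 - Y$
$C{\left(F \right)} = F^{2}$
$\frac{1}{\left(L{\left(-7 \right)} - 118\right) \left(C{\left(q{\left(-4 \right)} \right)} - 461\right)} = \frac{1}{\left(\left(9 - -7\right) - 118\right) \left(\left(-4\right)^{2} - 461\right)} = \frac{1}{\left(\left(9 + 7\right) - 118\right) \left(16 - 461\right)} = \frac{1}{\left(16 - 118\right) \left(-445\right)} = \frac{1}{\left(-102\right) \left(-445\right)} = \frac{1}{45390}$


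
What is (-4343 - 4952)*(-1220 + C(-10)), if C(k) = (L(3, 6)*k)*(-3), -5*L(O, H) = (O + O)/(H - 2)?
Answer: 11423555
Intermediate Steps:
L(O, H) = -2*O/(5*(-2 + H)) (L(O, H) = -(O + O)/(5*(H - 2)) = -2*O/(5*(-2 + H)))
C(k) = 9*k/10 (C(k) = ((-2*3/(-10 + 5*6))*k)*(-3) = ((-2*3/(-10 + 30))*k)*(-3) = ((-2*3/20)*k)*(-3) = ((-2*3*1/20)*k)*(-3) = -3*k/10*(-3) = 9*k/10)
(-4343 - 4952)*(-1220 + C(-10)) = (-4343 - 4952)*(-1220 + (9/10)*(-10)) = -9295*(-1220 - 9) = -9295*(-1229) = 11423555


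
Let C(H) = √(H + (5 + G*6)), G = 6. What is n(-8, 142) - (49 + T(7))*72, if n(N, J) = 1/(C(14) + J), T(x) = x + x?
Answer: -91214282/20109 - √55/20109 ≈ -4536.0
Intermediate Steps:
T(x) = 2*x
C(H) = √(41 + H) (C(H) = √(H + (5 + 6*6)) = √(H + (5 + 36)) = √(H + 41) = √(41 + H))
n(N, J) = 1/(J + √55) (n(N, J) = 1/(√(41 + 14) + J) = 1/(√55 + J) = 1/(J + √55))
n(-8, 142) - (49 + T(7))*72 = 1/(142 + √55) - (49 + 2*7)*72 = 1/(142 + √55) - (49 + 14)*72 = 1/(142 + √55) - 63*72 = 1/(142 + √55) - 1*4536 = 1/(142 + √55) - 4536 = -4536 + 1/(142 + √55)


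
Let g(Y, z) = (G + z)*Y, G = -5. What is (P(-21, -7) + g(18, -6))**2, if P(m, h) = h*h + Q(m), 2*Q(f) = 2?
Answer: 21904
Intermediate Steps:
Q(f) = 1 (Q(f) = (1/2)*2 = 1)
g(Y, z) = Y*(-5 + z) (g(Y, z) = (-5 + z)*Y = Y*(-5 + z))
P(m, h) = 1 + h**2 (P(m, h) = h*h + 1 = h**2 + 1 = 1 + h**2)
(P(-21, -7) + g(18, -6))**2 = ((1 + (-7)**2) + 18*(-5 - 6))**2 = ((1 + 49) + 18*(-11))**2 = (50 - 198)**2 = (-148)**2 = 21904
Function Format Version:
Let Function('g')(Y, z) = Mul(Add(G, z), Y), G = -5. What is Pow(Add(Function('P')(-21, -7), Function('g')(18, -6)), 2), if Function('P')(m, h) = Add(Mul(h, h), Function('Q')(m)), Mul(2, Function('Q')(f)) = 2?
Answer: 21904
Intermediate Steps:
Function('Q')(f) = 1 (Function('Q')(f) = Mul(Rational(1, 2), 2) = 1)
Function('g')(Y, z) = Mul(Y, Add(-5, z)) (Function('g')(Y, z) = Mul(Add(-5, z), Y) = Mul(Y, Add(-5, z)))
Function('P')(m, h) = Add(1, Pow(h, 2)) (Function('P')(m, h) = Add(Mul(h, h), 1) = Add(Pow(h, 2), 1) = Add(1, Pow(h, 2)))
Pow(Add(Function('P')(-21, -7), Function('g')(18, -6)), 2) = Pow(Add(Add(1, Pow(-7, 2)), Mul(18, Add(-5, -6))), 2) = Pow(Add(Add(1, 49), Mul(18, -11)), 2) = Pow(Add(50, -198), 2) = Pow(-148, 2) = 21904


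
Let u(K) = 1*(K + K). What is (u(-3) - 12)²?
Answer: 324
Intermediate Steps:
u(K) = 2*K (u(K) = 1*(2*K) = 2*K)
(u(-3) - 12)² = (2*(-3) - 12)² = (-6 - 12)² = (-18)² = 324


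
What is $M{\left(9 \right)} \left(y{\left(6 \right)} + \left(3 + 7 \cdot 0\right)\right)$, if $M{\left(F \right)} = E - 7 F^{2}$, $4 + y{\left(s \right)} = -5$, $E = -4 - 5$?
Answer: $3456$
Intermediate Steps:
$E = -9$
$y{\left(s \right)} = -9$ ($y{\left(s \right)} = -4 - 5 = -9$)
$M{\left(F \right)} = -9 - 7 F^{2}$
$M{\left(9 \right)} \left(y{\left(6 \right)} + \left(3 + 7 \cdot 0\right)\right) = \left(-9 - 7 \cdot 9^{2}\right) \left(-9 + \left(3 + 7 \cdot 0\right)\right) = \left(-9 - 567\right) \left(-9 + \left(3 + 0\right)\right) = \left(-9 - 567\right) \left(-9 + 3\right) = \left(-576\right) \left(-6\right) = 3456$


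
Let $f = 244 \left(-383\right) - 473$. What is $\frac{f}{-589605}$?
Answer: $\frac{18785}{117921} \approx 0.1593$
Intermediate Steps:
$f = -93925$ ($f = -93452 - 473 = -93925$)
$\frac{f}{-589605} = - \frac{93925}{-589605} = \left(-93925\right) \left(- \frac{1}{589605}\right) = \frac{18785}{117921}$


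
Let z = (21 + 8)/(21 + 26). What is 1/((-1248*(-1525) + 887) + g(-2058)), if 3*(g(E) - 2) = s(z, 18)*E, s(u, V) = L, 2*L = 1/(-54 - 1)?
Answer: 55/104725238 ≈ 5.2518e-7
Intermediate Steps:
z = 29/47 ≈ 0.61702
L = -1/110 (L = 1/(2*(-54 - 1)) = (1/2)/(-55) = (1/2)*(-1/55) = -1/110 ≈ -0.0090909)
s(u, V) = -1/110
g(E) = 2 - E/330 (g(E) = 2 + (-E/110)/3 = 2 - E/330)
1/((-1248*(-1525) + 887) + g(-2058)) = 1/((-1248*(-1525) + 887) + (2 - 1/330*(-2058))) = 1/((1903200 + 887) + (2 + 343/55)) = 1/(1904087 + 453/55) = 1/(104725238/55) = 55/104725238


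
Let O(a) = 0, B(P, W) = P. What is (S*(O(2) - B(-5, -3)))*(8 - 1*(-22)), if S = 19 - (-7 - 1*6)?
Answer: 4800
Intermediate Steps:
S = 32 (S = 19 - (-7 - 6) = 19 - 1*(-13) = 19 + 13 = 32)
(S*(O(2) - B(-5, -3)))*(8 - 1*(-22)) = (32*(0 - 1*(-5)))*(8 - 1*(-22)) = (32*(0 + 5))*(8 + 22) = (32*5)*30 = 160*30 = 4800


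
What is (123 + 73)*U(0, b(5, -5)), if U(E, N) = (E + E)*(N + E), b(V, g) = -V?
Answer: 0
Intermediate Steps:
U(E, N) = 2*E*(E + N) (U(E, N) = (2*E)*(E + N) = 2*E*(E + N))
(123 + 73)*U(0, b(5, -5)) = (123 + 73)*(2*0*(0 - 1*5)) = 196*(2*0*(0 - 5)) = 196*(2*0*(-5)) = 196*0 = 0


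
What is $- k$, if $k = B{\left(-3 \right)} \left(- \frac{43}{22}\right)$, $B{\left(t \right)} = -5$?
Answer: $- \frac{215}{22} \approx -9.7727$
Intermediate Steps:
$k = \frac{215}{22}$ ($k = - 5 \left(- \frac{43}{22}\right) = - 5 \left(\left(-43\right) \frac{1}{22}\right) = \left(-5\right) \left(- \frac{43}{22}\right) = \frac{215}{22} \approx 9.7727$)
$- k = \left(-1\right) \frac{215}{22} = - \frac{215}{22}$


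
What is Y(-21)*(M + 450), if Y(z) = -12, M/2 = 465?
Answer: -16560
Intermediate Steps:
M = 930 (M = 2*465 = 930)
Y(-21)*(M + 450) = -12*(930 + 450) = -12*1380 = -16560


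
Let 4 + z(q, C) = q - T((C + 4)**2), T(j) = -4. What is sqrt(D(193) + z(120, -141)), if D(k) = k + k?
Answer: sqrt(506) ≈ 22.494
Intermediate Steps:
z(q, C) = q (z(q, C) = -4 + (q - 1*(-4)) = -4 + (q + 4) = -4 + (4 + q) = q)
D(k) = 2*k
sqrt(D(193) + z(120, -141)) = sqrt(2*193 + 120) = sqrt(386 + 120) = sqrt(506)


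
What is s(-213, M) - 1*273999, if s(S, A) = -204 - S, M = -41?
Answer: -273990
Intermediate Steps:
s(-213, M) - 1*273999 = (-204 - 1*(-213)) - 1*273999 = (-204 + 213) - 273999 = 9 - 273999 = -273990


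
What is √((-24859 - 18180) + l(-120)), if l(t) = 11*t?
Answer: I*√44359 ≈ 210.62*I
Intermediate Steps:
√((-24859 - 18180) + l(-120)) = √((-24859 - 18180) + 11*(-120)) = √(-43039 - 1320) = √(-44359) = I*√44359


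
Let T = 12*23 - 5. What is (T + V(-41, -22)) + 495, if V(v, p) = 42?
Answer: 808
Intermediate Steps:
T = 271 (T = 276 - 5 = 271)
(T + V(-41, -22)) + 495 = (271 + 42) + 495 = 313 + 495 = 808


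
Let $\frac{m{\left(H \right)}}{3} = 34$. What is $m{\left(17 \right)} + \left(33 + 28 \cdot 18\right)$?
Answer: $639$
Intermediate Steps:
$m{\left(H \right)} = 102$ ($m{\left(H \right)} = 3 \cdot 34 = 102$)
$m{\left(17 \right)} + \left(33 + 28 \cdot 18\right) = 102 + \left(33 + 28 \cdot 18\right) = 102 + \left(33 + 504\right) = 102 + 537 = 639$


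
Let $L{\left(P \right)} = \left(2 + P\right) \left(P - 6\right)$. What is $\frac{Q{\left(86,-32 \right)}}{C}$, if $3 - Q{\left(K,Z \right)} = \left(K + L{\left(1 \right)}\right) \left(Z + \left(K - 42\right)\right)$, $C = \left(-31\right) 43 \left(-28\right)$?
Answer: $- \frac{849}{37324} \approx -0.022747$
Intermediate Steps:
$L{\left(P \right)} = \left(-6 + P\right) \left(2 + P\right)$ ($L{\left(P \right)} = \left(2 + P\right) \left(-6 + P\right) = \left(-6 + P\right) \left(2 + P\right)$)
$C = 37324$ ($C = \left(-1333\right) \left(-28\right) = 37324$)
$Q{\left(K,Z \right)} = 3 - \left(-15 + K\right) \left(-42 + K + Z\right)$ ($Q{\left(K,Z \right)} = 3 - \left(K - \left(16 - 1\right)\right) \left(Z + \left(K - 42\right)\right) = 3 - \left(K - 15\right) \left(Z + \left(K - 42\right)\right) = 3 - \left(K - 15\right) \left(Z + \left(-42 + K\right)\right) = 3 - \left(-15 + K\right) \left(-42 + K + Z\right)$)
$\frac{Q{\left(86,-32 \right)}}{C} = \frac{-627 - 86^{2} + 15 \left(-32\right) + 57 \cdot 86 - 86 \left(-32\right)}{37324} = \left(-627 - 7396 - 480 + 4902 + 2752\right) \frac{1}{37324} = \left(-849\right) \frac{1}{37324} = - \frac{849}{37324}$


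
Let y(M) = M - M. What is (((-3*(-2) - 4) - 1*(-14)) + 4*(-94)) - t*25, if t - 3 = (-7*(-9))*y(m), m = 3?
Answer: -435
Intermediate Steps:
y(M) = 0
t = 3 (t = 3 - 7*(-9)*0 = 3 + 63*0 = 3 + 0 = 3)
(((-3*(-2) - 4) - 1*(-14)) + 4*(-94)) - t*25 = (((-3*(-2) - 4) - 1*(-14)) + 4*(-94)) - 3*25 = (((6 - 4) + 14) - 376) - 1*75 = ((2 + 14) - 376) - 75 = (16 - 376) - 75 = -360 - 75 = -435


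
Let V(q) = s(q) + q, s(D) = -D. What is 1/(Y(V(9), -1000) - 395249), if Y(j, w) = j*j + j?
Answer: -1/395249 ≈ -2.5301e-6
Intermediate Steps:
V(q) = 0 (V(q) = -q + q = 0)
Y(j, w) = j + j**2 (Y(j, w) = j**2 + j = j + j**2)
1/(Y(V(9), -1000) - 395249) = 1/(0*(1 + 0) - 395249) = 1/(0*1 - 395249) = 1/(0 - 395249) = 1/(-395249) = -1/395249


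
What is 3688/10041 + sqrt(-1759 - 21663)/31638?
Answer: 3688/10041 + 7*I*sqrt(478)/31638 ≈ 0.36729 + 0.0048373*I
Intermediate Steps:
3688/10041 + sqrt(-1759 - 21663)/31638 = 3688*(1/10041) + sqrt(-23422)*(1/31638) = 3688/10041 + (7*I*sqrt(478))*(1/31638) = 3688/10041 + 7*I*sqrt(478)/31638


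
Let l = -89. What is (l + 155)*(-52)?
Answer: -3432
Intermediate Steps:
(l + 155)*(-52) = (-89 + 155)*(-52) = 66*(-52) = -3432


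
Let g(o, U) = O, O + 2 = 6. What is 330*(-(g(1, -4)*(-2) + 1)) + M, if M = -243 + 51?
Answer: 2118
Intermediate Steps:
O = 4 (O = -2 + 6 = 4)
g(o, U) = 4
M = -192
330*(-(g(1, -4)*(-2) + 1)) + M = 330*(-(4*(-2) + 1)) - 192 = 330*(-(-8 + 1)) - 192 = 330*(-1*(-7)) - 192 = 330*7 - 192 = 2310 - 192 = 2118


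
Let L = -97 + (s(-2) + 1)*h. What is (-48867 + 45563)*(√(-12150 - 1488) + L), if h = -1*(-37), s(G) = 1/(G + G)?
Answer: 228802 - 3304*I*√13638 ≈ 2.288e+5 - 3.8585e+5*I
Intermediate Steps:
s(G) = 1/(2*G)
h = 37
L = -277/4 (L = -97 + ((½)/(-2) + 1)*37 = -97 + ((½)*(-½) + 1)*37 = -97 + (-¼ + 1)*37 = -97 + (¾)*37 = -97 + 111/4 = -277/4 ≈ -69.250)
(-48867 + 45563)*(√(-12150 - 1488) + L) = (-48867 + 45563)*(√(-12150 - 1488) - 277/4) = -3304*(√(-13638) - 277/4) = -3304*(I*√13638 - 277/4) = -3304*(-277/4 + I*√13638) = 228802 - 3304*I*√13638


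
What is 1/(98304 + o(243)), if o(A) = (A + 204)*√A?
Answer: 32768/3205040943 - 447*√3/1068346981 ≈ 9.4992e-6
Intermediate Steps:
o(A) = √A*(204 + A) (o(A) = (204 + A)*√A = √A*(204 + A))
1/(98304 + o(243)) = 1/(98304 + √243*(204 + 243)) = 1/(98304 + (9*√3)*447) = 1/(98304 + 4023*√3)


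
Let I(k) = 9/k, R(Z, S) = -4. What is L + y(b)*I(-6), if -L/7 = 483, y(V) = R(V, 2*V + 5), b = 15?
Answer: -3375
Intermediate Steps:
y(V) = -4
L = -3381 (L = -7*483 = -3381)
L + y(b)*I(-6) = -3381 - 36/(-6) = -3381 - 36*(-1)/6 = -3381 - 4*(-3/2) = -3381 + 6 = -3375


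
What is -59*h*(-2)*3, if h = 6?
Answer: 2124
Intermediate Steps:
-59*h*(-2)*3 = -59*6*(-2)*3 = -(-708)*3 = -59*(-36) = 2124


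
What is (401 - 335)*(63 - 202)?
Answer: -9174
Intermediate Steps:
(401 - 335)*(63 - 202) = 66*(-139) = -9174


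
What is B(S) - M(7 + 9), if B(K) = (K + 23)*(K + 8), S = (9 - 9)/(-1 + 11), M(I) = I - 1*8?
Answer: 176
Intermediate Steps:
M(I) = -8 + I (M(I) = I - 8 = -8 + I)
S = 0 (S = 0/10 = 0*(1/10) = 0)
B(K) = (8 + K)*(23 + K) (B(K) = (23 + K)*(8 + K) = (8 + K)*(23 + K))
B(S) - M(7 + 9) = (184 + 0**2 + 31*0) - (-8 + (7 + 9)) = (184 + 0 + 0) - (-8 + 16) = 184 - 1*8 = 184 - 8 = 176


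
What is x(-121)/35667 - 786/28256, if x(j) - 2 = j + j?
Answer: -5802617/167967792 ≈ -0.034546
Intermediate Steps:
x(j) = 2 + 2*j (x(j) = 2 + (j + j) = 2 + 2*j)
x(-121)/35667 - 786/28256 = (2 + 2*(-121))/35667 - 786/28256 = (2 - 242)*(1/35667) - 786*1/28256 = -240*1/35667 - 393/14128 = -80/11889 - 393/14128 = -5802617/167967792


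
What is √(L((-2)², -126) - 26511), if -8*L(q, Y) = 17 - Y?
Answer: I*√424462/4 ≈ 162.88*I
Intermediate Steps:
L(q, Y) = -17/8 + Y/8 (L(q, Y) = -(17 - Y)/8 = -17/8 + Y/8)
√(L((-2)², -126) - 26511) = √((-17/8 + (⅛)*(-126)) - 26511) = √((-17/8 - 63/4) - 26511) = √(-143/8 - 26511) = √(-212231/8) = I*√424462/4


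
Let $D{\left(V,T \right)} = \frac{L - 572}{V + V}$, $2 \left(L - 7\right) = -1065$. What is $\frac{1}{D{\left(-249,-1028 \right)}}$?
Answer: $\frac{996}{2195} \approx 0.45376$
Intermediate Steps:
$L = - \frac{1051}{2}$ ($L = 7 + \frac{1}{2} \left(-1065\right) = 7 - \frac{1065}{2} = - \frac{1051}{2} \approx -525.5$)
$D{\left(V,T \right)} = - \frac{2195}{4 V}$ ($D{\left(V,T \right)} = \frac{- \frac{1051}{2} - 572}{V + V} = - \frac{2195}{2 \cdot 2 V} = - \frac{2195 \frac{1}{2 V}}{2} = - \frac{2195}{4 V}$)
$\frac{1}{D{\left(-249,-1028 \right)}} = \frac{1}{\left(- \frac{2195}{4}\right) \frac{1}{-249}} = \frac{1}{\left(- \frac{2195}{4}\right) \left(- \frac{1}{249}\right)} = \frac{1}{\frac{2195}{996}} = \frac{996}{2195}$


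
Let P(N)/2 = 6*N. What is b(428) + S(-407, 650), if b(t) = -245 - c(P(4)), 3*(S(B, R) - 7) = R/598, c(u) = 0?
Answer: -16397/69 ≈ -237.64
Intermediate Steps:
P(N) = 12*N (P(N) = 2*(6*N) = 12*N)
S(B, R) = 7 + R/1794 (S(B, R) = 7 + (R/598)/3 = 7 + R/1794)
b(t) = -245 (b(t) = -245 - 1*0 = -245 + 0 = -245)
b(428) + S(-407, 650) = -245 + (7 + (1/1794)*650) = -245 + (7 + 25/69) = -245 + 508/69 = -16397/69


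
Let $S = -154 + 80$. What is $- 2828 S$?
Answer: $209272$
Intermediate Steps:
$S = -74$
$- 2828 S = \left(-2828\right) \left(-74\right) = 209272$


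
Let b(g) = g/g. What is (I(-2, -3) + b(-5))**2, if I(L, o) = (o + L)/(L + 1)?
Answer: 36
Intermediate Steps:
I(L, o) = (L + o)/(1 + L)
b(g) = 1
(I(-2, -3) + b(-5))**2 = ((-2 - 3)/(1 - 2) + 1)**2 = (-5/(-1) + 1)**2 = (-1*(-5) + 1)**2 = (5 + 1)**2 = 6**2 = 36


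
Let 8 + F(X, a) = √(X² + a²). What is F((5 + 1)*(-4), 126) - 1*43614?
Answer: -43622 + 6*√457 ≈ -43494.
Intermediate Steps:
F(X, a) = -8 + √(X² + a²)
F((5 + 1)*(-4), 126) - 1*43614 = (-8 + √(((5 + 1)*(-4))² + 126²)) - 1*43614 = (-8 + √((6*(-4))² + 15876)) - 43614 = (-8 + √((-24)² + 15876)) - 43614 = (-8 + √(576 + 15876)) - 43614 = (-8 + √16452) - 43614 = (-8 + 6*√457) - 43614 = -43622 + 6*√457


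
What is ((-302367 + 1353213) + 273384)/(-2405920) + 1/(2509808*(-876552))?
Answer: -18207973979454085/33081057487454592 ≈ -0.55040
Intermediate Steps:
((-302367 + 1353213) + 273384)/(-2405920) + 1/(2509808*(-876552)) = (1050846 + 273384)*(-1/2405920) + (1/2509808)*(-1/876552) = 1324230*(-1/2405920) - 1/2199977222016 = -132423/240592 - 1/2199977222016 = -18207973979454085/33081057487454592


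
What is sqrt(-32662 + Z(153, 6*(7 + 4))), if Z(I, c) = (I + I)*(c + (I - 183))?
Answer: I*sqrt(21646) ≈ 147.13*I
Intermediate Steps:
Z(I, c) = 2*I*(-183 + I + c) (Z(I, c) = (2*I)*(c + (-183 + I)) = (2*I)*(-183 + I + c) = 2*I*(-183 + I + c))
sqrt(-32662 + Z(153, 6*(7 + 4))) = sqrt(-32662 + 2*153*(-183 + 153 + 6*(7 + 4))) = sqrt(-32662 + 2*153*(-183 + 153 + 6*11)) = sqrt(-32662 + 2*153*(-183 + 153 + 66)) = sqrt(-32662 + 2*153*36) = sqrt(-32662 + 11016) = sqrt(-21646) = I*sqrt(21646)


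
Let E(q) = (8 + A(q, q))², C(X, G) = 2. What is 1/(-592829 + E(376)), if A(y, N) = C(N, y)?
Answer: -1/592729 ≈ -1.6871e-6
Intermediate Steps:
A(y, N) = 2
E(q) = 100 (E(q) = (8 + 2)² = 10² = 100)
1/(-592829 + E(376)) = 1/(-592829 + 100) = 1/(-592729) = -1/592729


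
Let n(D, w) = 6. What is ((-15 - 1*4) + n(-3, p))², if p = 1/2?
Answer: 169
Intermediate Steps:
p = ½ ≈ 0.50000
((-15 - 1*4) + n(-3, p))² = ((-15 - 1*4) + 6)² = ((-15 - 4) + 6)² = (-19 + 6)² = (-13)² = 169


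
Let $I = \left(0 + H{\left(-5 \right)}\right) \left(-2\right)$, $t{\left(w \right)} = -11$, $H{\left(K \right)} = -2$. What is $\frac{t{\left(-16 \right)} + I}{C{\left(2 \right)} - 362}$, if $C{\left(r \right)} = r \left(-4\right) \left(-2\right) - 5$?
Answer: $\frac{7}{351} \approx 0.019943$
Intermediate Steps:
$C{\left(r \right)} = -5 + 8 r$ ($C{\left(r \right)} = - 4 r \left(-2\right) - 5 = 8 r - 5 = -5 + 8 r$)
$I = 4$ ($I = \left(0 - 2\right) \left(-2\right) = \left(-2\right) \left(-2\right) = 4$)
$\frac{t{\left(-16 \right)} + I}{C{\left(2 \right)} - 362} = \frac{-11 + 4}{\left(-5 + 8 \cdot 2\right) - 362} = - \frac{7}{\left(-5 + 16\right) - 362} = - \frac{7}{11 - 362} = - \frac{7}{-351} = \left(-7\right) \left(- \frac{1}{351}\right) = \frac{7}{351}$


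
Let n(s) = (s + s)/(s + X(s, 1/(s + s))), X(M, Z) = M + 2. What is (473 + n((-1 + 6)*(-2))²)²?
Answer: 1475558569/6561 ≈ 2.2490e+5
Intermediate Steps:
X(M, Z) = 2 + M
n(s) = 2*s/(2 + 2*s) (n(s) = (s + s)/(s + (2 + s)) = (2*s)/(2 + 2*s) = 2*s/(2 + 2*s))
(473 + n((-1 + 6)*(-2))²)² = (473 + (((-1 + 6)*(-2))/(1 + (-1 + 6)*(-2)))²)² = (473 + ((5*(-2))/(1 + 5*(-2)))²)² = (473 + (-10/(1 - 10))²)² = (473 + (-10/(-9))²)² = (473 + (-10*(-⅑))²)² = (473 + (10/9)²)² = (473 + 100/81)² = (38413/81)² = 1475558569/6561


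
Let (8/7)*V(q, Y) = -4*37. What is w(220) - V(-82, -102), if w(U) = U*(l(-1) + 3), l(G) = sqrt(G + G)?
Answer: 1579/2 + 220*I*sqrt(2) ≈ 789.5 + 311.13*I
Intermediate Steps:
l(G) = sqrt(2)*sqrt(G) (l(G) = sqrt(2*G) = sqrt(2)*sqrt(G))
V(q, Y) = -259/2 (V(q, Y) = 7*(-4*37)/8 = (7/8)*(-148) = -259/2)
w(U) = U*(3 + I*sqrt(2)) (w(U) = U*(sqrt(2)*sqrt(-1) + 3) = U*(sqrt(2)*I + 3) = U*(I*sqrt(2) + 3) = U*(3 + I*sqrt(2)))
w(220) - V(-82, -102) = 220*(3 + I*sqrt(2)) - 1*(-259/2) = (660 + 220*I*sqrt(2)) + 259/2 = 1579/2 + 220*I*sqrt(2)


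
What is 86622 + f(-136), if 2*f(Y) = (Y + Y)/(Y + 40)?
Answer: 1039481/12 ≈ 86623.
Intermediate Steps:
f(Y) = Y/(40 + Y) (f(Y) = ((Y + Y)/(Y + 40))/2 = ((2*Y)/(40 + Y))/2 = (2*Y/(40 + Y))/2 = Y/(40 + Y))
86622 + f(-136) = 86622 - 136/(40 - 136) = 86622 - 136/(-96) = 86622 - 136*(-1/96) = 86622 + 17/12 = 1039481/12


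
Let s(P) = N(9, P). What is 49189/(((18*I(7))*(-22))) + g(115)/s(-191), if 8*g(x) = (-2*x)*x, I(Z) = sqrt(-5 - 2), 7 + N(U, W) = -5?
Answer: 13225/48 + 7027*I*sqrt(7)/396 ≈ 275.52 + 46.949*I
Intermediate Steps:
N(U, W) = -12 (N(U, W) = -7 - 5 = -12)
I(Z) = I*sqrt(7) (I(Z) = sqrt(-7) = I*sqrt(7))
s(P) = -12
g(x) = -x**2/4 (g(x) = ((-2*x)*x)/8 = (-2*x**2)/8 = -x**2/4)
49189/(((18*I(7))*(-22))) + g(115)/s(-191) = 49189/(((18*(I*sqrt(7)))*(-22))) - 1/4*115**2/(-12) = 49189/(((18*I*sqrt(7))*(-22))) - 1/4*13225*(-1/12) = 49189/((-396*I*sqrt(7))) - 13225/4*(-1/12) = 49189*(I*sqrt(7)/2772) + 13225/48 = 7027*I*sqrt(7)/396 + 13225/48 = 13225/48 + 7027*I*sqrt(7)/396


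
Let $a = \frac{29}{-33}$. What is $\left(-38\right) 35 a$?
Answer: $\frac{38570}{33} \approx 1168.8$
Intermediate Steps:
$a = - \frac{29}{33}$ ($a = 29 \left(- \frac{1}{33}\right) = - \frac{29}{33} \approx -0.87879$)
$\left(-38\right) 35 a = \left(-38\right) 35 \left(- \frac{29}{33}\right) = \left(-1330\right) \left(- \frac{29}{33}\right) = \frac{38570}{33}$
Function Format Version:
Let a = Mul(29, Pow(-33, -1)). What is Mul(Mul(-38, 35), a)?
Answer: Rational(38570, 33) ≈ 1168.8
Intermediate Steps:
a = Rational(-29, 33) (a = Mul(29, Rational(-1, 33)) = Rational(-29, 33) ≈ -0.87879)
Mul(Mul(-38, 35), a) = Mul(Mul(-38, 35), Rational(-29, 33)) = Mul(-1330, Rational(-29, 33)) = Rational(38570, 33)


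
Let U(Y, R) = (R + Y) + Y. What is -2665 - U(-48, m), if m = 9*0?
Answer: -2569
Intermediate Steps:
m = 0
U(Y, R) = R + 2*Y
-2665 - U(-48, m) = -2665 - (0 + 2*(-48)) = -2665 - (0 - 96) = -2665 - 1*(-96) = -2665 + 96 = -2569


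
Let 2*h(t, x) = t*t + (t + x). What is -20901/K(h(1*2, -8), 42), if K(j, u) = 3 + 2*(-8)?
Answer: 20901/13 ≈ 1607.8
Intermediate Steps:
h(t, x) = t/2 + x/2 + t²/2 (h(t, x) = (t*t + (t + x))/2 = (t² + (t + x))/2 = (t + x + t²)/2 = t/2 + x/2 + t²/2)
K(j, u) = -13 (K(j, u) = 3 - 16 = -13)
-20901/K(h(1*2, -8), 42) = -20901/(-13) = -20901*(-1/13) = 20901/13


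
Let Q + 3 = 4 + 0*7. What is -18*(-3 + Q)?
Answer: 36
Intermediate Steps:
Q = 1 (Q = -3 + (4 + 0*7) = -3 + (4 + 0) = -3 + 4 = 1)
-18*(-3 + Q) = -18*(-3 + 1) = -18*(-2) = 36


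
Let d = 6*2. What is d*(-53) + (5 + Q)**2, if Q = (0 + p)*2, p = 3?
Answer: -515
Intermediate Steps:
d = 12
Q = 6 (Q = (0 + 3)*2 = 3*2 = 6)
d*(-53) + (5 + Q)**2 = 12*(-53) + (5 + 6)**2 = -636 + 11**2 = -636 + 121 = -515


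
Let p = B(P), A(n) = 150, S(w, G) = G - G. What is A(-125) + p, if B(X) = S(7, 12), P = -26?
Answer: 150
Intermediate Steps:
S(w, G) = 0
B(X) = 0
p = 0
A(-125) + p = 150 + 0 = 150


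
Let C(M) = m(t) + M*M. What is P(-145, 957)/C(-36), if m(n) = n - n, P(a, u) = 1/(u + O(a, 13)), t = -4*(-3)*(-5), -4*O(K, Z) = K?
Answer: 1/1287252 ≈ 7.7685e-7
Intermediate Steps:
O(K, Z) = -K/4
t = -60 (t = 12*(-5) = -60)
P(a, u) = 1/(u - a/4)
m(n) = 0
C(M) = M² (C(M) = 0 + M*M = 0 + M² = M²)
P(-145, 957)/C(-36) = (4/(-1*(-145) + 4*957))/((-36)²) = (4/(145 + 3828))/1296 = (4/3973)*(1/1296) = 1/1287252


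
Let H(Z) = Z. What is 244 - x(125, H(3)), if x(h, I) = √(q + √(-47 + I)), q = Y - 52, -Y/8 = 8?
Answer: 244 - √(-116 + 2*I*√11) ≈ 243.69 - 10.775*I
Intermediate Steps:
Y = -64 (Y = -8*8 = -64)
q = -116 (q = -64 - 52 = -116)
x(h, I) = √(-116 + √(-47 + I))
244 - x(125, H(3)) = 244 - √(-116 + √(-47 + 3)) = 244 - √(-116 + √(-44)) = 244 - √(-116 + 2*I*√11)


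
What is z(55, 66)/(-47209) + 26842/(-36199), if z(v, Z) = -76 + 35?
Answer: -1265699819/1708918591 ≈ -0.74064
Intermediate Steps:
z(v, Z) = -41
z(55, 66)/(-47209) + 26842/(-36199) = -41/(-47209) + 26842/(-36199) = -41*(-1/47209) + 26842*(-1/36199) = 41/47209 - 26842/36199 = -1265699819/1708918591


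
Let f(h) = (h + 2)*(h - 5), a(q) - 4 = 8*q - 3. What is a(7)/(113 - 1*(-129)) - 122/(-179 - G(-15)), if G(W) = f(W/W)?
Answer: 39043/40414 ≈ 0.96608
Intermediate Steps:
a(q) = 1 + 8*q (a(q) = 4 + (8*q - 3) = 4 + (-3 + 8*q) = 1 + 8*q)
f(h) = (-5 + h)*(2 + h) (f(h) = (2 + h)*(-5 + h) = (-5 + h)*(2 + h))
G(W) = -12 (G(W) = -10 + (W/W)**2 - 3*W/W = -10 + 1**2 - 3*1 = -10 + 1 - 3 = -12)
a(7)/(113 - 1*(-129)) - 122/(-179 - G(-15)) = (1 + 8*7)/(113 - 1*(-129)) - 122/(-179 - 1*(-12)) = (1 + 56)/(113 + 129) - 122/(-179 + 12) = 57/242 - 122/(-167) = 57*(1/242) - 122*(-1/167) = 57/242 + 122/167 = 39043/40414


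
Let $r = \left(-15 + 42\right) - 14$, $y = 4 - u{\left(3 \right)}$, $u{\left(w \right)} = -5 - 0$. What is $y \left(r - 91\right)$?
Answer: $-702$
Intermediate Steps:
$u{\left(w \right)} = -5$ ($u{\left(w \right)} = -5 + 0 = -5$)
$y = 9$ ($y = 4 - -5 = 4 + 5 = 9$)
$r = 13$ ($r = 27 - 14 = 13$)
$y \left(r - 91\right) = 9 \left(13 - 91\right) = 9 \left(-78\right) = -702$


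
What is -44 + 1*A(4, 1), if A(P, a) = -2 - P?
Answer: -50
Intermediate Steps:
-44 + 1*A(4, 1) = -44 + 1*(-2 - 1*4) = -44 + 1*(-2 - 4) = -44 + 1*(-6) = -44 - 6 = -50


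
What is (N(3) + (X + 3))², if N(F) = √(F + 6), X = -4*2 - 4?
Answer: 36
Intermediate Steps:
X = -12 (X = -8 - 4 = -12)
N(F) = √(6 + F)
(N(3) + (X + 3))² = (√(6 + 3) + (-12 + 3))² = (√9 - 9)² = (3 - 9)² = (-6)² = 36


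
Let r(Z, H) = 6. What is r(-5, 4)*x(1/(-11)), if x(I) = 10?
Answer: 60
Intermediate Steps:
r(-5, 4)*x(1/(-11)) = 6*10 = 60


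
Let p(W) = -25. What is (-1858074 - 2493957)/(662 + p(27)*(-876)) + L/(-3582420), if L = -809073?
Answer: -2595424764999/13471093340 ≈ -192.67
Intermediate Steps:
(-1858074 - 2493957)/(662 + p(27)*(-876)) + L/(-3582420) = (-1858074 - 2493957)/(662 - 25*(-876)) - 809073/(-3582420) = -4352031/(662 + 21900) - 809073*(-1/3582420) = -4352031/22562 + 269691/1194140 = -2595424764999/13471093340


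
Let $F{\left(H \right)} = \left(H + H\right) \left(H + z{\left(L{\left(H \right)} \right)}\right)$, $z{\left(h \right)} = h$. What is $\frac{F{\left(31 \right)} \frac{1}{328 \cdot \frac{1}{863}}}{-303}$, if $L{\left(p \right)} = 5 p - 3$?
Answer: $- \frac{1631933}{16564} \approx -98.523$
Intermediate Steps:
$L{\left(p \right)} = -3 + 5 p$
$F{\left(H \right)} = 2 H \left(-3 + 6 H\right)$ ($F{\left(H \right)} = \left(H + H\right) \left(H + \left(-3 + 5 H\right)\right) = 2 H \left(-3 + 6 H\right)$)
$\frac{F{\left(31 \right)} \frac{1}{328 \cdot \frac{1}{863}}}{-303} = \frac{6 \cdot 31 \left(-1 + 2 \cdot 31\right) \frac{1}{328 \cdot \frac{1}{863}}}{-303} = \frac{6 \cdot 31 \left(-1 + 62\right)}{328 \cdot \frac{1}{863}} \left(- \frac{1}{303}\right) = \frac{6 \cdot 31 \cdot 61}{\frac{328}{863}} \left(- \frac{1}{303}\right) = 11346 \cdot \frac{863}{328} \left(- \frac{1}{303}\right) = \frac{4895799}{164} \left(- \frac{1}{303}\right) = - \frac{1631933}{16564}$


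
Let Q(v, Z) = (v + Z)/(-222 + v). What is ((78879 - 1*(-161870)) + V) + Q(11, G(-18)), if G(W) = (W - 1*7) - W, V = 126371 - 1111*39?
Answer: 68319897/211 ≈ 3.2379e+5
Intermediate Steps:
V = 83042 (V = 126371 - 1*43329 = 126371 - 43329 = 83042)
G(W) = -7 (G(W) = (W - 7) - W = (-7 + W) - W = -7)
Q(v, Z) = (Z + v)/(-222 + v)
((78879 - 1*(-161870)) + V) + Q(11, G(-18)) = ((78879 - 1*(-161870)) + 83042) + (-7 + 11)/(-222 + 11) = ((78879 + 161870) + 83042) + 4/(-211) = (240749 + 83042) - 1/211*4 = 323791 - 4/211 = 68319897/211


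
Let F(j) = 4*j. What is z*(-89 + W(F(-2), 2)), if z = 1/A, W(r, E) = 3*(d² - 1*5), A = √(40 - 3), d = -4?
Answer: -56*√37/37 ≈ -9.2063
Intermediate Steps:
A = √37 ≈ 6.0828
W(r, E) = 33 (W(r, E) = 3*((-4)² - 1*5) = 3*(16 - 5) = 3*11 = 33)
z = √37/37 (z = 1/(√37) = √37/37 ≈ 0.16440)
z*(-89 + W(F(-2), 2)) = (√37/37)*(-89 + 33) = (√37/37)*(-56) = -56*√37/37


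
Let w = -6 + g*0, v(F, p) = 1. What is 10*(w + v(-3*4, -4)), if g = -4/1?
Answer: -50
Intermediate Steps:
g = -4 (g = -4*1 = -4)
w = -6 (w = -6 - 4*0 = -6 + 0 = -6)
10*(w + v(-3*4, -4)) = 10*(-6 + 1) = 10*(-5) = -50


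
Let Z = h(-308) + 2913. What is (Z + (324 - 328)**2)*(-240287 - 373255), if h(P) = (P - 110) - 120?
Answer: -1466978922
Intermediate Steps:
h(P) = -230 + P (h(P) = (-110 + P) - 120 = -230 + P)
Z = 2375 (Z = (-230 - 308) + 2913 = -538 + 2913 = 2375)
(Z + (324 - 328)**2)*(-240287 - 373255) = (2375 + (324 - 328)**2)*(-240287 - 373255) = (2375 + (-4)**2)*(-613542) = (2375 + 16)*(-613542) = 2391*(-613542) = -1466978922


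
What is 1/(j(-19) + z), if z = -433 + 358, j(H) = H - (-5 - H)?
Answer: -1/108 ≈ -0.0092593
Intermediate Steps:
j(H) = 5 + 2*H (j(H) = H + (5 + H) = 5 + 2*H)
z = -75
1/(j(-19) + z) = 1/((5 + 2*(-19)) - 75) = 1/((5 - 38) - 75) = 1/(-33 - 75) = 1/(-108) = -1/108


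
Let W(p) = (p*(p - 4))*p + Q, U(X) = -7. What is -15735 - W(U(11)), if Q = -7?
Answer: -15189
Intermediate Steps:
W(p) = -7 + p²*(-4 + p) (W(p) = (p*(p - 4))*p - 7 = (p*(-4 + p))*p - 7 = p²*(-4 + p) - 7 = -7 + p²*(-4 + p))
-15735 - W(U(11)) = -15735 - (-7 + (-7)³ - 4*(-7)²) = -15735 - (-7 - 343 - 4*49) = -15735 - (-7 - 343 - 196) = -15735 - 1*(-546) = -15735 + 546 = -15189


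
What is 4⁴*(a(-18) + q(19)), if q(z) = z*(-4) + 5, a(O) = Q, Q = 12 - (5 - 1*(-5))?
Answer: -17664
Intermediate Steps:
Q = 2 (Q = 12 - (5 + 5) = 12 - 1*10 = 12 - 10 = 2)
a(O) = 2
q(z) = 5 - 4*z (q(z) = -4*z + 5 = 5 - 4*z)
4⁴*(a(-18) + q(19)) = 4⁴*(2 + (5 - 4*19)) = 256*(2 + (5 - 76)) = 256*(2 - 71) = 256*(-69) = -17664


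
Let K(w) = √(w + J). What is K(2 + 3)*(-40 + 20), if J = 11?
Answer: -80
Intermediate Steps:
K(w) = √(11 + w) (K(w) = √(w + 11) = √(11 + w))
K(2 + 3)*(-40 + 20) = √(11 + (2 + 3))*(-40 + 20) = √(11 + 5)*(-20) = √16*(-20) = 4*(-20) = -80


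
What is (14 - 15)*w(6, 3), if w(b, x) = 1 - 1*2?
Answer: 1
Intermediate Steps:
w(b, x) = -1 (w(b, x) = 1 - 2 = -1)
(14 - 15)*w(6, 3) = (14 - 15)*(-1) = -1*(-1) = 1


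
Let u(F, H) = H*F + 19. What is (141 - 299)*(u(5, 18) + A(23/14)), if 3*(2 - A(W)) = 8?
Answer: -51350/3 ≈ -17117.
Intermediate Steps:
u(F, H) = 19 + F*H (u(F, H) = F*H + 19 = 19 + F*H)
A(W) = -⅔ (A(W) = 2 - ⅓*8 = 2 - 8/3 = -⅔)
(141 - 299)*(u(5, 18) + A(23/14)) = (141 - 299)*((19 + 5*18) - ⅔) = -158*((19 + 90) - ⅔) = -158*(109 - ⅔) = -158*325/3 = -51350/3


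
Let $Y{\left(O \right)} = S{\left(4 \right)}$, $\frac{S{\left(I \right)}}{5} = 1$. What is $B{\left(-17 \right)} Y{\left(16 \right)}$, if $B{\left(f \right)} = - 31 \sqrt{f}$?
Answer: $- 155 i \sqrt{17} \approx - 639.08 i$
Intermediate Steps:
$S{\left(I \right)} = 5$ ($S{\left(I \right)} = 5 \cdot 1 = 5$)
$Y{\left(O \right)} = 5$
$B{\left(-17 \right)} Y{\left(16 \right)} = - 31 \sqrt{-17} \cdot 5 = - 31 i \sqrt{17} \cdot 5 = - 155 i \sqrt{17}$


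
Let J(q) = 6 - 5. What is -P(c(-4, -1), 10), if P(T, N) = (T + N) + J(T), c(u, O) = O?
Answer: -10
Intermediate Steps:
J(q) = 1
P(T, N) = 1 + N + T (P(T, N) = (T + N) + 1 = (N + T) + 1 = 1 + N + T)
-P(c(-4, -1), 10) = -(1 + 10 - 1) = -1*10 = -10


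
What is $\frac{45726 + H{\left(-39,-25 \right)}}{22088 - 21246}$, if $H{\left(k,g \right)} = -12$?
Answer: $\frac{22857}{421} \approx 54.292$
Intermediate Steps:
$\frac{45726 + H{\left(-39,-25 \right)}}{22088 - 21246} = \frac{45726 - 12}{22088 - 21246} = \frac{45714}{842} = 45714 \cdot \frac{1}{842} = \frac{22857}{421}$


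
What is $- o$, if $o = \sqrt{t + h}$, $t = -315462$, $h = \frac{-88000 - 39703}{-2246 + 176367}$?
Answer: $- \frac{i \sqrt{9564237840349205}}{174121} \approx - 561.66 i$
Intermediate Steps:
$h = - \frac{127703}{174121} \approx -0.73342$
$o = \frac{i \sqrt{9564237840349205}}{174121}$ ($o = \sqrt{-315462 - \frac{127703}{174121}} = \sqrt{- \frac{54928686605}{174121}} = \frac{i \sqrt{9564237840349205}}{174121} \approx 561.66 i$)
$- o = - \frac{i \sqrt{9564237840349205}}{174121}$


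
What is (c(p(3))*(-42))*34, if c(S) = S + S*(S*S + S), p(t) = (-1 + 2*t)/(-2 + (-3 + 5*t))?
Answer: -2499/2 ≈ -1249.5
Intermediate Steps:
p(t) = (-1 + 2*t)/(-5 + 5*t)
c(S) = S + S*(S + S²) (c(S) = S + S*(S² + S) = S + S*(S + S²))
(c(p(3))*(-42))*34 = ((((-1 + 2*3)/(5*(-1 + 3)))*(1 + (-1 + 2*3)/(5*(-1 + 3)) + ((-1 + 2*3)/(5*(-1 + 3)))²))*(-42))*34 = ((((⅕)*(-1 + 6)/2)*(1 + (⅕)*(-1 + 6)/2 + ((⅕)*(-1 + 6)/2)²))*(-42))*34 = ((((⅕)*(½)*5)*(1 + (⅕)*(½)*5 + ((⅕)*(½)*5)²))*(-42))*34 = (((1 + ½ + (½)²)/2)*(-42))*34 = (((1 + ½ + ¼)/2)*(-42))*34 = (((½)*(7/4))*(-42))*34 = ((7/8)*(-42))*34 = -147/4*34 = -2499/2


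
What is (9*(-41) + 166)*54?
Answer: -10962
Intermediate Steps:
(9*(-41) + 166)*54 = (-369 + 166)*54 = -203*54 = -10962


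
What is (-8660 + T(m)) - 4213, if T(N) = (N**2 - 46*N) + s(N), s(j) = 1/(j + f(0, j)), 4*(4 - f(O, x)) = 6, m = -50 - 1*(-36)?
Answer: -276761/23 ≈ -12033.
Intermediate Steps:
m = -14 (m = -50 + 36 = -14)
f(O, x) = 5/2 (f(O, x) = 4 - 1/4*6 = 4 - 3/2 = 5/2)
s(j) = 1/(5/2 + j) (s(j) = 1/(j + 5/2) = 1/(5/2 + j))
T(N) = N**2 - 46*N + 2/(5 + 2*N) (T(N) = (N**2 - 46*N) + 2/(5 + 2*N) = N**2 - 46*N + 2/(5 + 2*N))
(-8660 + T(m)) - 4213 = (-8660 + (2 - 14*(-46 - 14)*(5 + 2*(-14)))/(5 + 2*(-14))) - 4213 = (-8660 + (2 - 14*(-60)*(5 - 28))/(5 - 28)) - 4213 = (-8660 + (2 - 14*(-60)*(-23))/(-23)) - 4213 = (-8660 - (2 - 19320)/23) - 4213 = (-8660 - 1/23*(-19318)) - 4213 = (-8660 + 19318/23) - 4213 = -179862/23 - 4213 = -276761/23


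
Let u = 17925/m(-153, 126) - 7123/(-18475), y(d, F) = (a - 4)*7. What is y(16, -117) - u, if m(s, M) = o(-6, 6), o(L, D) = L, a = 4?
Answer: 110373879/36950 ≈ 2987.1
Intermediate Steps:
m(s, M) = -6
y(d, F) = 0 (y(d, F) = (4 - 4)*7 = 0*7 = 0)
u = -110373879/36950 (u = 17925/(-6) - 7123/(-18475) = 17925*(-⅙) - 7123*(-1/18475) = -5975/2 + 7123/18475 = -110373879/36950 ≈ -2987.1)
y(16, -117) - u = 0 - 1*(-110373879/36950) = 0 + 110373879/36950 = 110373879/36950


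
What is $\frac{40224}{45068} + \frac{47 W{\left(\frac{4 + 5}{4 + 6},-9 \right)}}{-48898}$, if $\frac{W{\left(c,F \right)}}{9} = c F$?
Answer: $\frac{5303224101}{5509337660} \approx 0.96259$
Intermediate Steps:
$W{\left(c,F \right)} = 9 F c$ ($W{\left(c,F \right)} = 9 c F = 9 F c$)
$\frac{40224}{45068} + \frac{47 W{\left(\frac{4 + 5}{4 + 6},-9 \right)}}{-48898} = \frac{40224}{45068} + \frac{47 \cdot 9 \left(-9\right) \frac{4 + 5}{4 + 6}}{-48898} = 40224 \cdot \frac{1}{45068} + 47 \cdot 9 \left(-9\right) \frac{9}{10} \left(- \frac{1}{48898}\right) = \frac{10056}{11267} + 47 \cdot 9 \left(-9\right) 9 \cdot \frac{1}{10} \left(- \frac{1}{48898}\right) = \frac{10056}{11267} + 47 \cdot 9 \left(-9\right) \frac{9}{10} \left(- \frac{1}{48898}\right) = \frac{10056}{11267} + 47 \left(- \frac{729}{10}\right) \left(- \frac{1}{48898}\right) = \frac{10056}{11267} - - \frac{34263}{488980} = \frac{10056}{11267} + \frac{34263}{488980} = \frac{5303224101}{5509337660}$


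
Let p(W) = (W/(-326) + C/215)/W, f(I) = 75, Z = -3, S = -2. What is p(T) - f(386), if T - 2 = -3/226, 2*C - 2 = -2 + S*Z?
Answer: -2360156257/31470410 ≈ -74.996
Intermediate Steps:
C = 3 (C = 1 + (-2 - 2*(-3))/2 = 1 + (-2 + 6)/2 = 1 + (½)*4 = 1 + 2 = 3)
T = 449/226 (T = 2 - 3/226 = 449/226 ≈ 1.9867)
p(W) = (3/215 - W/326)/W (p(W) = (W/(-326) + 3/215)/W = (W*(-1/326) + 3*(1/215))/W = (-W/326 + 3/215)/W = (3/215 - W/326)/W)
p(T) - f(386) = (978 - 215*449/226)/(70090*(449/226)) - 1*75 = (1/70090)*(226/449)*(978 - 96535/226) - 75 = (1/70090)*(226/449)*(124493/226) - 75 = 124493/31470410 - 75 = -2360156257/31470410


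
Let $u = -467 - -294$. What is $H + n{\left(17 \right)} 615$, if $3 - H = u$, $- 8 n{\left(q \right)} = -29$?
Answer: $\frac{19243}{8} \approx 2405.4$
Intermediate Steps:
$u = -173$ ($u = -467 + 294 = -173$)
$n{\left(q \right)} = \frac{29}{8}$ ($n{\left(q \right)} = \left(- \frac{1}{8}\right) \left(-29\right) = \frac{29}{8}$)
$H = 176$ ($H = 3 - -173 = 3 + 173 = 176$)
$H + n{\left(17 \right)} 615 = 176 + \frac{29}{8} \cdot 615 = 176 + \frac{17835}{8} = \frac{19243}{8}$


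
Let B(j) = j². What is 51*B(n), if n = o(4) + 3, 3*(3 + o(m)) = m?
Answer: 272/3 ≈ 90.667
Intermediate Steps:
o(m) = -3 + m/3
n = 4/3 (n = (-3 + (⅓)*4) + 3 = (-3 + 4/3) + 3 = -5/3 + 3 = 4/3 ≈ 1.3333)
51*B(n) = 51*(4/3)² = 51*(16/9) = 272/3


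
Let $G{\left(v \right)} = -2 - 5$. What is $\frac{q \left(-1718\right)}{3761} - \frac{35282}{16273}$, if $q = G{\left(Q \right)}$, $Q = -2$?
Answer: $\frac{63003496}{61202753} \approx 1.0294$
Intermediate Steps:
$G{\left(v \right)} = -7$
$q = -7$
$\frac{q \left(-1718\right)}{3761} - \frac{35282}{16273} = \frac{\left(-7\right) \left(-1718\right)}{3761} - \frac{35282}{16273} = 12026 \cdot \frac{1}{3761} - \frac{35282}{16273} = \frac{12026}{3761} - \frac{35282}{16273} = \frac{63003496}{61202753}$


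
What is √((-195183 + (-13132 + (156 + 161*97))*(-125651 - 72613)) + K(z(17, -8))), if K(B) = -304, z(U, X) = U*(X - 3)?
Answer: I*√523810711 ≈ 22887.0*I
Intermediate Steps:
z(U, X) = U*(-3 + X)
√((-195183 + (-13132 + (156 + 161*97))*(-125651 - 72613)) + K(z(17, -8))) = √((-195183 + (-13132 + (156 + 161*97))*(-125651 - 72613)) - 304) = √((-195183 + (-13132 + (156 + 15617))*(-198264)) - 304) = √((-195183 + (-13132 + 15773)*(-198264)) - 304) = √((-195183 + 2641*(-198264)) - 304) = √((-195183 - 523615224) - 304) = √(-523810407 - 304) = √(-523810711) = I*√523810711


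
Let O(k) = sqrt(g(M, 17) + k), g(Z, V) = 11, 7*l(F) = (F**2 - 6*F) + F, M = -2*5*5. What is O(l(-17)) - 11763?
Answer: -11763 + sqrt(3157)/7 ≈ -11755.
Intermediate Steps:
M = -50 (M = -10*5 = -50)
l(F) = -5*F/7 + F**2/7 (l(F) = ((F**2 - 6*F) + F)/7 = (F**2 - 5*F)/7 = -5*F/7 + F**2/7)
O(k) = sqrt(11 + k)
O(l(-17)) - 11763 = sqrt(11 + (1/7)*(-17)*(-5 - 17)) - 11763 = sqrt(11 + (1/7)*(-17)*(-22)) - 11763 = sqrt(11 + 374/7) - 11763 = sqrt(451/7) - 11763 = sqrt(3157)/7 - 11763 = -11763 + sqrt(3157)/7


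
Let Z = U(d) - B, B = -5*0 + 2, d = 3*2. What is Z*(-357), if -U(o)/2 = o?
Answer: 4998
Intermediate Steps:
d = 6
U(o) = -2*o
B = 2 (B = 0 + 2 = 2)
Z = -14 (Z = -2*6 - 1*2 = -12 - 2 = -14)
Z*(-357) = -14*(-357) = 4998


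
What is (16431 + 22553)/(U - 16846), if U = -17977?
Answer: -38984/34823 ≈ -1.1195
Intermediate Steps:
(16431 + 22553)/(U - 16846) = (16431 + 22553)/(-17977 - 16846) = 38984/(-34823) = 38984*(-1/34823) = -38984/34823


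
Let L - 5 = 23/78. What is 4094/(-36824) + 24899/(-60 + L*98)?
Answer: 17842539973/329519564 ≈ 54.147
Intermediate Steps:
L = 413/78 (L = 5 + 23/78 = 413/78 ≈ 5.2949)
4094/(-36824) + 24899/(-60 + L*98) = 4094/(-36824) + 24899/(-60 + (413/78)*98) = 4094*(-1/36824) + 24899/(-60 + 20237/39) = -2047/18412 + 24899/(17897/39) = -2047/18412 + 24899*(39/17897) = -2047/18412 + 971061/17897 = 17842539973/329519564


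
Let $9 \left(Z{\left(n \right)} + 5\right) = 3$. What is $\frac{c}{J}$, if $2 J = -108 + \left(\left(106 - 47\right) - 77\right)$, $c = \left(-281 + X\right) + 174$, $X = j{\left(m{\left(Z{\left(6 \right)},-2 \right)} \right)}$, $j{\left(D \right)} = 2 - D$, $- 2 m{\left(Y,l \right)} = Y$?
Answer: $\frac{46}{27} \approx 1.7037$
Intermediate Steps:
$Z{\left(n \right)} = - \frac{14}{3}$ ($Z{\left(n \right)} = -5 + \frac{1}{9} \cdot 3 = -5 + \frac{1}{3} = - \frac{14}{3}$)
$m{\left(Y,l \right)} = - \frac{Y}{2}$
$X = - \frac{1}{3}$ ($X = 2 - \left(- \frac{1}{2}\right) \left(- \frac{14}{3}\right) = 2 - \frac{7}{3} = - \frac{1}{3} \approx -0.33333$)
$c = - \frac{322}{3}$ ($c = \left(-281 - \frac{1}{3}\right) + 174 = - \frac{844}{3} + 174 = - \frac{322}{3} \approx -107.33$)
$J = -63$ ($J = \frac{-108 + \left(\left(106 - 47\right) - 77\right)}{2} = \frac{-108 + \left(59 - 77\right)}{2} = \frac{-108 - 18}{2} = \frac{1}{2} \left(-126\right) = -63$)
$\frac{c}{J} = - \frac{322}{3 \left(-63\right)} = \left(- \frac{322}{3}\right) \left(- \frac{1}{63}\right) = \frac{46}{27}$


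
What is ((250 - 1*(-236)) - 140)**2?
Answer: 119716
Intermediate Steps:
((250 - 1*(-236)) - 140)**2 = ((250 + 236) - 140)**2 = (486 - 140)**2 = 346**2 = 119716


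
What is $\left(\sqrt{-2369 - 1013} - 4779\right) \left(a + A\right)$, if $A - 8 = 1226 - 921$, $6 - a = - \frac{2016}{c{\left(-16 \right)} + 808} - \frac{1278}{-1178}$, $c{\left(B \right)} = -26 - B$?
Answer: $- \frac{901988460}{589} + \frac{188740 i \sqrt{3382}}{589} \approx -1.5314 \cdot 10^{6} + 18635.0 i$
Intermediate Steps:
$a = \frac{4383}{589}$ ($a = 6 - \left(- \frac{2016}{\left(-26 - -16\right) + 808} - \frac{1278}{-1178}\right) = 6 - \left(- \frac{2016}{\left(-26 + 16\right) + 808} - - \frac{639}{589}\right) = 6 - \left(- \frac{2016}{-10 + 808} + \frac{639}{589}\right) = 6 - \left(- \frac{2016}{798} + \frac{639}{589}\right) = 6 - \left(\left(-2016\right) \frac{1}{798} + \frac{639}{589}\right) = 6 - \left(- \frac{48}{19} + \frac{639}{589}\right) = 6 - - \frac{849}{589} = 6 + \frac{849}{589} = \frac{4383}{589} \approx 7.4414$)
$A = 313$ ($A = 8 + \left(1226 - 921\right) = 8 + 305 = 313$)
$\left(\sqrt{-2369 - 1013} - 4779\right) \left(a + A\right) = \left(\sqrt{-2369 - 1013} - 4779\right) \left(\frac{4383}{589} + 313\right) = \left(\sqrt{-3382} - 4779\right) \frac{188740}{589} = \left(i \sqrt{3382} - 4779\right) \frac{188740}{589} = \left(-4779 + i \sqrt{3382}\right) \frac{188740}{589} = - \frac{901988460}{589} + \frac{188740 i \sqrt{3382}}{589}$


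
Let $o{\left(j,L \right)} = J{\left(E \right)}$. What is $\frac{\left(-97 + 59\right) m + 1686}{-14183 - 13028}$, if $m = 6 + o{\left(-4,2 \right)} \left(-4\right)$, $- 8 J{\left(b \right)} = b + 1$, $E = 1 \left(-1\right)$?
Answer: $- \frac{1458}{27211} \approx -0.053581$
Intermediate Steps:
$E = -1$
$J{\left(b \right)} = - \frac{1}{8} - \frac{b}{8}$ ($J{\left(b \right)} = - \frac{b + 1}{8} = - \frac{1 + b}{8} = - \frac{1}{8} - \frac{b}{8}$)
$o{\left(j,L \right)} = 0$ ($o{\left(j,L \right)} = - \frac{1}{8} - - \frac{1}{8} = - \frac{1}{8} + \frac{1}{8} = 0$)
$m = 6$ ($m = 6 + 0 \left(-4\right) = 6 + 0 = 6$)
$\frac{\left(-97 + 59\right) m + 1686}{-14183 - 13028} = \frac{\left(-97 + 59\right) 6 + 1686}{-14183 - 13028} = \frac{\left(-38\right) 6 + 1686}{-27211} = \left(-228 + 1686\right) \left(- \frac{1}{27211}\right) = 1458 \left(- \frac{1}{27211}\right) = - \frac{1458}{27211}$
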